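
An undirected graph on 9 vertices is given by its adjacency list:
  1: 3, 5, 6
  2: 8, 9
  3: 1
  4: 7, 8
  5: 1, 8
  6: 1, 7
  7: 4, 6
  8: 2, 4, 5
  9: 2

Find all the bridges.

1-3, 2-8, 2-9

The edges on the cycle 4-8-5-1-6-7-4 are not bridges since each lies on that cycle.
But removing 8-2 disconnects 8 from 2; removing 9-2 disconnects 9 from 2; removing 1-3 disconnects 1 from 3 — these are bridges.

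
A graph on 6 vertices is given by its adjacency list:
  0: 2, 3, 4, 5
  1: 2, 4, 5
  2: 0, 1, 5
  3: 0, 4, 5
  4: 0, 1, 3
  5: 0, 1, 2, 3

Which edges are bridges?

The edges on the cycle 1-5-2-1 are not bridges since each lies on that cycle.
Every edge lies on some cycle, so there are no bridges.

none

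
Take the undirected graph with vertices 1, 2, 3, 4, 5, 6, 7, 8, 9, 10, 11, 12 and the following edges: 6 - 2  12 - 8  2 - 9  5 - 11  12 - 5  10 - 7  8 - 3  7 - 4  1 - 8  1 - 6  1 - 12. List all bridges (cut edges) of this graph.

1-6, 10-7, 11-5, 12-5, 2-6, 2-9, 3-8, 4-7

The edges on the cycle 1-12-8-1 are not bridges since each lies on that cycle.
But removing 6 - 2 disconnects 6 from 2; removing 10 - 7 disconnects 10 from 7; removing 2 - 9 disconnects 2 from 9; removing 8 - 3 disconnects 8 from 3 — these are bridges.
In total 8 edges are bridges.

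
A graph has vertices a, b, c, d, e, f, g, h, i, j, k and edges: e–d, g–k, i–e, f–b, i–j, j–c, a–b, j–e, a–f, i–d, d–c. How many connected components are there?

h is isolated — a component by itself.
Starting from g we can reach g, k. That is one component of size 2.
Starting from a we can reach a, b, f. That is one component of size 3.
Starting from c we can reach c, d, e, i, j. That is one component of size 5.
Total: 4 components.

4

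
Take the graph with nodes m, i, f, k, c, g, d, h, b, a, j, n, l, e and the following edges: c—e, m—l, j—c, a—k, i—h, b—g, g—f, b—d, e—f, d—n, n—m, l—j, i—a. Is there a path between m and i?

The component containing m is {b, c, d, e, f, g, j, l, m, n}, and i is not in it.

No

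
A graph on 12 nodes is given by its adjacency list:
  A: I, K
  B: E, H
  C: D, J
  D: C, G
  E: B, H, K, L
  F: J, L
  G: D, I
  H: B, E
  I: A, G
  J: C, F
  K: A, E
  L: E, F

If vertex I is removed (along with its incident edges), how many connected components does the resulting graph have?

With I gone, the remaining components are: {A, B, C, D, E, F, G, H, J, K, L}.
That is 1 component.

1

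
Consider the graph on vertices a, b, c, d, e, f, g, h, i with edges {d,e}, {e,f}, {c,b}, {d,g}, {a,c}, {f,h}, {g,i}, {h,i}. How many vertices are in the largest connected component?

6

Starting from a we can reach a, b, c. That is one component of size 3.
Starting from d we can reach d, e, f, g, h, i. That is one component of size 6.
The largest has 6 vertices.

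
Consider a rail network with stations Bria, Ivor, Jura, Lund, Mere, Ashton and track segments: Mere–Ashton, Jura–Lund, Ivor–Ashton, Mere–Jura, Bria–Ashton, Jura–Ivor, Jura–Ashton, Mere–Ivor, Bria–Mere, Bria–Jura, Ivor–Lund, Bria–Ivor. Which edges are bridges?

The edges on the cycle Mere-Jura-Lund-Ivor-Mere are not bridges since each lies on that cycle.
Every edge lies on some cycle, so there are no bridges.

none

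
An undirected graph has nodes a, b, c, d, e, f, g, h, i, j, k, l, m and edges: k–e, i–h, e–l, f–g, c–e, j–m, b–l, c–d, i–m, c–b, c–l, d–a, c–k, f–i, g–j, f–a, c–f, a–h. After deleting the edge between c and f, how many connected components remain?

1

c and f are still connected via c-d-a-f, so the component count stays at 1.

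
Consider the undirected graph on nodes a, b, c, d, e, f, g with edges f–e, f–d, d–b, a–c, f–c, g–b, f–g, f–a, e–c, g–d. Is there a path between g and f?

From g we can reach a, b, c, d, e, f, g, which includes f.

Yes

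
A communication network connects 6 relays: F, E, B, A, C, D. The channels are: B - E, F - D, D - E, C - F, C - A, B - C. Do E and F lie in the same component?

Yes

From E we can reach A, B, C, D, E, F, which includes F.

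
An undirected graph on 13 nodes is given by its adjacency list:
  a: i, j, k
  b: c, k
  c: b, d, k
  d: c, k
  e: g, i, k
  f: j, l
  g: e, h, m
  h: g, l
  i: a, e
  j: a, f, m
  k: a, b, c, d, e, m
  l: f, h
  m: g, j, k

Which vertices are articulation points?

k

Removing k increases the component count from 1 to 2, so k is a cut vertex.
By contrast removing d leaves 1 component; it is not a cut vertex. No other vertex is a cut vertex either.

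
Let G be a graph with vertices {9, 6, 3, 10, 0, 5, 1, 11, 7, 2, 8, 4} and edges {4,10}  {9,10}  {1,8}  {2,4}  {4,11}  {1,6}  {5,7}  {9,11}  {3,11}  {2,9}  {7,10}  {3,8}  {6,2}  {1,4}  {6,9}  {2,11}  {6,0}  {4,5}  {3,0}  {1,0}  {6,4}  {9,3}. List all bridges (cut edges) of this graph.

The edges on the cycle 6-2-11-3-9-6 are not bridges since each lies on that cycle.
Every edge lies on some cycle, so there are no bridges.

none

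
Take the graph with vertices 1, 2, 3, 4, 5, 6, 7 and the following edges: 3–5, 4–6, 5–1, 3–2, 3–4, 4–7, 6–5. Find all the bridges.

The edges on the cycle 3-4-6-5-3 are not bridges since each lies on that cycle.
But removing 5–1 disconnects 5 from 1; removing 3–2 disconnects 3 from 2; removing 4–7 disconnects 4 from 7 — these are bridges.

1-5, 2-3, 4-7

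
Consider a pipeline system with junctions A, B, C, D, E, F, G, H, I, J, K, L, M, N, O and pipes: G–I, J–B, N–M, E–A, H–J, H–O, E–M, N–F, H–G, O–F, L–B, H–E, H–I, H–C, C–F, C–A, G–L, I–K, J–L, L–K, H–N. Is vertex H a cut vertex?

Yes

Deleting H raises the number of components from 2 to 3, so H is a cut vertex.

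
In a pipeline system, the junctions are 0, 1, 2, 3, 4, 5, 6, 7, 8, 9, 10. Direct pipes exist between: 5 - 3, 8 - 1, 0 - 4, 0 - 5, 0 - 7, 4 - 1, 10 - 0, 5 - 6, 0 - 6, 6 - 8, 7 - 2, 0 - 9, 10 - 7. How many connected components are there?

Starting from 0 we can reach 0, 1, 2, 3, 4, 5, 6, 7, 8, 9, 10. That is one component of size 11.
Total: 1 component.

1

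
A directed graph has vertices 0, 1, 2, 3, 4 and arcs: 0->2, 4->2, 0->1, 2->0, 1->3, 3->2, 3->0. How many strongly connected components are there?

2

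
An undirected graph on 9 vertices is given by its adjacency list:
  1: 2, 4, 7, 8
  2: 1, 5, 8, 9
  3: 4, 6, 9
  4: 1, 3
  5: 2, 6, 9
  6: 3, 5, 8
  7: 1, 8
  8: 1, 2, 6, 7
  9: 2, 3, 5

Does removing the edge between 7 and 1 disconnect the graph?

After removing 7-1, the path 7-8-1 still connects them, so the edge is not a bridge.

No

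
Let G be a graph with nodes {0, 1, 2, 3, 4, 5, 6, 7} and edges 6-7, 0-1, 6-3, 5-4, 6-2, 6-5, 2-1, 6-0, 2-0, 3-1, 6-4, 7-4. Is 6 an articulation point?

Deleting 6 raises the number of components from 1 to 2, so 6 is a cut vertex.

Yes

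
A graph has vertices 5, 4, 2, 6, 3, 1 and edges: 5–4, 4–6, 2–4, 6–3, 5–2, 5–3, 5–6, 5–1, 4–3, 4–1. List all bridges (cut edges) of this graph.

none

The edges on the cycle 5-2-4-1-5 are not bridges since each lies on that cycle.
Every edge lies on some cycle, so there are no bridges.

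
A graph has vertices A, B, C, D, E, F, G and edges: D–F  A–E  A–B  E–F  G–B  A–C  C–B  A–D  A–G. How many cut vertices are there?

1

Removing A increases the component count from 1 to 2, so A is a cut vertex.
By contrast removing F leaves 1 component; it is not a cut vertex. No other vertex is a cut vertex either.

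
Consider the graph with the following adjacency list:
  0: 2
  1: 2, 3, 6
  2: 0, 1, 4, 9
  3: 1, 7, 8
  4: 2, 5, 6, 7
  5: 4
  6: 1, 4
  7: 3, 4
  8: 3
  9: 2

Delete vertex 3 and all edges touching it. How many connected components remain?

2

With 3 gone, the remaining components are: {8}; {0, 1, 2, 4, 5, 6, 7, 9}.
That is 2 components.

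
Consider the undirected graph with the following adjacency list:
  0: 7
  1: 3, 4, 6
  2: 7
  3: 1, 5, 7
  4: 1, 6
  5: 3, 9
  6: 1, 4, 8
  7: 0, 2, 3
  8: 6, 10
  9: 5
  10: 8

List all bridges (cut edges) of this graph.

The edges on the cycle 1-6-4-1 are not bridges since each lies on that cycle.
But removing 3-1 disconnects 3 from 1; removing 5-9 disconnects 5 from 9; removing 3-5 disconnects 3 from 5; removing 7-0 disconnects 7 from 0 — these are bridges.
In total 8 edges are bridges.

0-7, 1-3, 10-8, 2-7, 3-5, 3-7, 5-9, 6-8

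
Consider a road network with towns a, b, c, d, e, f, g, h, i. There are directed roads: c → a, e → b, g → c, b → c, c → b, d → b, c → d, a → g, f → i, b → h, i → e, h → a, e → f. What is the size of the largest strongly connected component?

6

{a, b, c, d, g, h} are all mutually reachable — one SCC of size 6.
{e, f, i} are all mutually reachable — one SCC of size 3.
The largest has 6 vertices.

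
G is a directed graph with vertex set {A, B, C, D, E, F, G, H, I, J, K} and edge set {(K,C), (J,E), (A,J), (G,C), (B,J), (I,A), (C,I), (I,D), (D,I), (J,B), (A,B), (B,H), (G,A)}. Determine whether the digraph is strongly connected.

No

There is no directed path from A to G, so the graph is not strongly connected.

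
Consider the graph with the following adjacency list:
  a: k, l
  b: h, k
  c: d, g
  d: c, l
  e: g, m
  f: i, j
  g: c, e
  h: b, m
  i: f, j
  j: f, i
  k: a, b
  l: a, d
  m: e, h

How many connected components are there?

Starting from f we can reach f, i, j. That is one component of size 3.
Starting from a we can reach a, b, c, d, e, g, h, k, l, m. That is one component of size 10.
Total: 2 components.

2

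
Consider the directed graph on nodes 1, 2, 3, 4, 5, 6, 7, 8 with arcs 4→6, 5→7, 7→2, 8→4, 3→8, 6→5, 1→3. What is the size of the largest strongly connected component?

{3} is an SCC by itself.
{4} is an SCC by itself.
{1} is an SCC by itself.
{2} is an SCC by itself.
{6} is an SCC by itself.
(and 3 more singleton SCCs)
The largest has 1 vertex.

1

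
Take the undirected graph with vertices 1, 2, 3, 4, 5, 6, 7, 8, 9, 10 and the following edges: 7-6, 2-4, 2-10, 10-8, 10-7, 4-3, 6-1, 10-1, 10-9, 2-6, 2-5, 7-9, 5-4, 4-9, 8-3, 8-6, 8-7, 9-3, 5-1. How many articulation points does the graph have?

0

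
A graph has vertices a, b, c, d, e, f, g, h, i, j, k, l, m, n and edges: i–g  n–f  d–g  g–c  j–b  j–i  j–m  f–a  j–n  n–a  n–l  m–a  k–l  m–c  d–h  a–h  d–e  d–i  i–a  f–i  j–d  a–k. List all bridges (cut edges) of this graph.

b-j, d-e

The edges on the cycle j-m-a-i-f-n-j are not bridges since each lies on that cycle.
But removing j–b disconnects j from b; removing e–d disconnects e from d — these are bridges.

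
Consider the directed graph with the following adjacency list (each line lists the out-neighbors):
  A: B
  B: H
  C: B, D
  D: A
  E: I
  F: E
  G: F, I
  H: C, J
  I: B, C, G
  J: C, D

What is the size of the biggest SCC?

{A, B, C, D, H, J} are all mutually reachable — one SCC of size 6.
{E, F, G, I} are all mutually reachable — one SCC of size 4.
The largest has 6 vertices.

6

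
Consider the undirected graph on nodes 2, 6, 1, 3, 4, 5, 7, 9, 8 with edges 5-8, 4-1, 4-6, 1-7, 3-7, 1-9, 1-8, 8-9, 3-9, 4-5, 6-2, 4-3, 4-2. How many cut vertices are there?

Removing 4 increases the component count from 1 to 2, so 4 is a cut vertex.
By contrast removing 2 leaves 1 component; it is not a cut vertex. No other vertex is a cut vertex either.

1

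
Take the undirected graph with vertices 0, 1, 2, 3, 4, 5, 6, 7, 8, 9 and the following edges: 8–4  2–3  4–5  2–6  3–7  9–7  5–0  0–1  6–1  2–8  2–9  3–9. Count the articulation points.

Removing 2 increases the component count from 1 to 2, so 2 is a cut vertex.
By contrast removing 5 leaves 1 component; it is not a cut vertex. No other vertex is a cut vertex either.

1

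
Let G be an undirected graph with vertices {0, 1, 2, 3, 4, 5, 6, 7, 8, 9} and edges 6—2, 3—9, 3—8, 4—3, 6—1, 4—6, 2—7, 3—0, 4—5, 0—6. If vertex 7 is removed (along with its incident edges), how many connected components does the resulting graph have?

With 7 gone, the remaining components are: {0, 1, 2, 3, 4, 5, 6, 8, 9}.
That is 1 component.

1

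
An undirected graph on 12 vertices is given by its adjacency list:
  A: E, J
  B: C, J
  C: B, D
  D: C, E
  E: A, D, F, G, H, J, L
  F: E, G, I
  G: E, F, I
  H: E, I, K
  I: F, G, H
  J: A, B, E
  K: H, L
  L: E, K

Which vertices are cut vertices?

E

Removing E increases the component count from 1 to 2, so E is a cut vertex.
By contrast removing I leaves 1 component; it is not a cut vertex. No other vertex is a cut vertex either.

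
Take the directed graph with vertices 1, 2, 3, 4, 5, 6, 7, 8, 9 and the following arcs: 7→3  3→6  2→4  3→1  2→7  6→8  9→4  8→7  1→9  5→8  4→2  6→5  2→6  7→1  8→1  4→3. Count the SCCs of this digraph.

{1, 2, 3, 4, 5, 6, 7, 8, 9} are all mutually reachable — one SCC of size 9.
That gives 1 strongly connected component.

1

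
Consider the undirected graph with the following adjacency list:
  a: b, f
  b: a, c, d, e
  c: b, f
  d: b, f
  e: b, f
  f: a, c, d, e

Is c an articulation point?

Deleting c leaves 1 component (was 1) (its neighbors b, f remain connected to each other), so c is not a cut vertex.

No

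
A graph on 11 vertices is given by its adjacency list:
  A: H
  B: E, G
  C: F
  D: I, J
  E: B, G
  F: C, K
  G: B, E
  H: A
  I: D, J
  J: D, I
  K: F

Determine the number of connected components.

Starting from A we can reach A, H. That is one component of size 2.
Starting from D we can reach D, I, J. That is one component of size 3.
Starting from C we can reach C, F, K. That is one component of size 3.
Starting from B we can reach B, E, G. That is one component of size 3.
Total: 4 components.

4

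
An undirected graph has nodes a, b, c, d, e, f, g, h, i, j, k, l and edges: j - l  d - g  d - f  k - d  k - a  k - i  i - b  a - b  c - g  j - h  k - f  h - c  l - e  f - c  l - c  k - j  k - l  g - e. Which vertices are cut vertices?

k

Removing k increases the component count from 1 to 2, so k is a cut vertex.
By contrast removing e leaves 1 component; it is not a cut vertex. No other vertex is a cut vertex either.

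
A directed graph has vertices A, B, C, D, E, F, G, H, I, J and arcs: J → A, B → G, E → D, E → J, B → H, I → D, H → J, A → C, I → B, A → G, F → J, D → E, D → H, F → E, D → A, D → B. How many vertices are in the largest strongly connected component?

2

{D, E} are all mutually reachable — one SCC of size 2.
{C} is an SCC by itself.
{G} is an SCC by itself.
{F} is an SCC by itself.
{J} is an SCC by itself.
(and 4 more singleton SCCs)
The largest has 2 vertices.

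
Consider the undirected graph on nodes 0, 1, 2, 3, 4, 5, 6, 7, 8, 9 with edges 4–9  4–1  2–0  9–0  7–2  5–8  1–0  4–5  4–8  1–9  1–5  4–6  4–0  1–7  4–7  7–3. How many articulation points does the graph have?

2

Removing 4 increases the component count from 1 to 2, so 4 is a cut vertex.
Removing 7 increases the component count from 1 to 2, so 7 is a cut vertex.
By contrast removing 3 leaves 1 component; it is not a cut vertex. No other vertex is a cut vertex either.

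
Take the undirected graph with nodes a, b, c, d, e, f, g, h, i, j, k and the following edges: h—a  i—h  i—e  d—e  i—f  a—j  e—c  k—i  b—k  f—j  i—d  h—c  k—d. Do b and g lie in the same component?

No

The component containing b is {a, b, c, d, e, f, h, i, j, k}, and g is not in it.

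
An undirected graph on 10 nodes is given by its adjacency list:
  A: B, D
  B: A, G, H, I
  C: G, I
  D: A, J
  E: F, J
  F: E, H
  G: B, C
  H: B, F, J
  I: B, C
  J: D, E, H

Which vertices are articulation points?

B

Removing B increases the component count from 1 to 2, so B is a cut vertex.
By contrast removing D leaves 1 component; it is not a cut vertex. No other vertex is a cut vertex either.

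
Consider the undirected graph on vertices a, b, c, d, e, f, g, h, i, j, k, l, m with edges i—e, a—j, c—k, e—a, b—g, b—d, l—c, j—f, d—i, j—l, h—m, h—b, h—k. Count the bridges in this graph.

3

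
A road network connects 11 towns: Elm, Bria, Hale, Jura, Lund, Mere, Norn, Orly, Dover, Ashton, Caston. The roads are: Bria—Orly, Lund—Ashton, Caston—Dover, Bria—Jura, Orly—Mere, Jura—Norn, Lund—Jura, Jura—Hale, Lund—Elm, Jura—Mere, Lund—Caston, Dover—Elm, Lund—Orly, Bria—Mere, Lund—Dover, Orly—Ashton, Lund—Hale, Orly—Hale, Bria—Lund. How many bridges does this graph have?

1

The edges on the cycle Lund-Caston-Dover-Lund are not bridges since each lies on that cycle.
But removing Jura—Norn disconnects Jura from Norn — this is a bridge.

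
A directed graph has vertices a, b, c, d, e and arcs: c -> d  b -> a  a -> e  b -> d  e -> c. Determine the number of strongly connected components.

5

{a} is an SCC by itself.
{e} is an SCC by itself.
{d} is an SCC by itself.
{b} is an SCC by itself.
{c} is an SCC by itself.
That gives 5 strongly connected components.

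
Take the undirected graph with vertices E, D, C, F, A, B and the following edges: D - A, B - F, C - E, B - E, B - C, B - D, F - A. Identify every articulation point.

B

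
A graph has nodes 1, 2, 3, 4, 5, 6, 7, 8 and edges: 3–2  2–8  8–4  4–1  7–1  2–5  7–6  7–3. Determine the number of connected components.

1

Starting from 1 we can reach 1, 2, 3, 4, 5, 6, 7, 8. That is one component of size 8.
Total: 1 component.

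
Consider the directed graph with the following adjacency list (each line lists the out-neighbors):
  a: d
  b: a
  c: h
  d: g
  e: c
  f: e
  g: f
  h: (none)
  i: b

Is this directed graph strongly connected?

There is no directed path from a to i, so the graph is not strongly connected.

No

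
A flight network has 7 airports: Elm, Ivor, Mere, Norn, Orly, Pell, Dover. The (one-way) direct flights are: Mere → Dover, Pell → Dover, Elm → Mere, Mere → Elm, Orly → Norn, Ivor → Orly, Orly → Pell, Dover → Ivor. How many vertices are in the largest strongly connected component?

4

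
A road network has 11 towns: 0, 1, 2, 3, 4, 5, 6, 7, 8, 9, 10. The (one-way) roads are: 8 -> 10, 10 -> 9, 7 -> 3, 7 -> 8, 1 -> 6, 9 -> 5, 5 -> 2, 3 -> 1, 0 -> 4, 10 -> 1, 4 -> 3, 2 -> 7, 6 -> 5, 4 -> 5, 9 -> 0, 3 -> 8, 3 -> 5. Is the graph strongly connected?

Yes

From 9 we can reach every vertex (0, 1, 2, 3, 4, 5, 6, 7, 8, 9, 10), and every vertex can reach 9 (0, 1, 2, 3, 4, 5, 6, 7, 8, 9, 10). So the whole graph is one strongly connected component.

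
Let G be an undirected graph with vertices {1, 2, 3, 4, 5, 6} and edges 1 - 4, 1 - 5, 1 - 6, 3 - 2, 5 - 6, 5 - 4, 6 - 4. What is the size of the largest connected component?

Starting from 2 we can reach 2, 3. That is one component of size 2.
Starting from 1 we can reach 1, 4, 5, 6. That is one component of size 4.
The largest has 4 vertices.

4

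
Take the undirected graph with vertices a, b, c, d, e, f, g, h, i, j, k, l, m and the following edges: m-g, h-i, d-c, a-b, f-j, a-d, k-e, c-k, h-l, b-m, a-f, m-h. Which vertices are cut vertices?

a, b, c, d, f, h, k, m

Removing a increases the component count from 1 to 3, so a is a cut vertex.
Removing b increases the component count from 1 to 2, so b is a cut vertex.
Removing c increases the component count from 1 to 2, so c is a cut vertex.
Likewise d, f, h, k, m are cut vertices.
By contrast removing e leaves 1 component; it is not a cut vertex. No other vertex is a cut vertex either.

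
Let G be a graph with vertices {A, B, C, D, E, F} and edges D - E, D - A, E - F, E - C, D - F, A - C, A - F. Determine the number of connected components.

B is isolated — a component by itself.
Starting from A we can reach A, C, D, E, F. That is one component of size 5.
Total: 2 components.

2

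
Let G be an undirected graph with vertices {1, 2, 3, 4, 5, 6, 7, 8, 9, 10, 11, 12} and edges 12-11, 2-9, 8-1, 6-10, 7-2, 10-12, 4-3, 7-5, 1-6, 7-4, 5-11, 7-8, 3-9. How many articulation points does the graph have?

1

Removing 7 increases the component count from 1 to 2, so 7 is a cut vertex.
By contrast removing 11 leaves 1 component; it is not a cut vertex. No other vertex is a cut vertex either.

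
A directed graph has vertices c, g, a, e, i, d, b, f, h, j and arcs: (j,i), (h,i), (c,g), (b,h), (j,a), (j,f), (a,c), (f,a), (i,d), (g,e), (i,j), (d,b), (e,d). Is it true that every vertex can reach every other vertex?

Yes

From j we can reach every vertex (a, b, c, d, e, f, g, h, i, j), and every vertex can reach j (a, b, c, d, e, f, g, h, i, j). So the whole graph is one strongly connected component.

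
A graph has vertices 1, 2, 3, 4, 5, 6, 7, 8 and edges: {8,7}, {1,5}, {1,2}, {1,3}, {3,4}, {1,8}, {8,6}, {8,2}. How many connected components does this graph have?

Starting from 1 we can reach 1, 2, 3, 4, 5, 6, 7, 8. That is one component of size 8.
Total: 1 component.

1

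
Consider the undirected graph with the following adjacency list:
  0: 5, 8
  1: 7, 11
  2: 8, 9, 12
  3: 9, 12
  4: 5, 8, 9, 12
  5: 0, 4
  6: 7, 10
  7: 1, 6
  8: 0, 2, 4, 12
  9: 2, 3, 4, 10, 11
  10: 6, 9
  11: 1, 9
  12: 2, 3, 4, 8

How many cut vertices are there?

1

Removing 9 increases the component count from 1 to 2, so 9 is a cut vertex.
By contrast removing 2 leaves 1 component; it is not a cut vertex. No other vertex is a cut vertex either.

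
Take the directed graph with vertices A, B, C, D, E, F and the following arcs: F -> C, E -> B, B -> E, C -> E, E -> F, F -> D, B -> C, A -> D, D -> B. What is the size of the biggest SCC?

5

{B, C, D, E, F} are all mutually reachable — one SCC of size 5.
{A} is an SCC by itself.
The largest has 5 vertices.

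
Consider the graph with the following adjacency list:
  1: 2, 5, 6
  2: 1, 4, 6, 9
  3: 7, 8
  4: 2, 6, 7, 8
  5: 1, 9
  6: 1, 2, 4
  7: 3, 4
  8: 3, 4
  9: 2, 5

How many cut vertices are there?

1

Removing 4 increases the component count from 1 to 2, so 4 is a cut vertex.
By contrast removing 6 leaves 1 component; it is not a cut vertex. No other vertex is a cut vertex either.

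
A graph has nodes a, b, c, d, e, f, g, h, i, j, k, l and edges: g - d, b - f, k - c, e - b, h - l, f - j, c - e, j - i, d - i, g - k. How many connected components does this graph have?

3

a is isolated — a component by itself.
Starting from h we can reach h, l. That is one component of size 2.
Starting from b we can reach b, c, d, e, f, g, i, j, k. That is one component of size 9.
Total: 3 components.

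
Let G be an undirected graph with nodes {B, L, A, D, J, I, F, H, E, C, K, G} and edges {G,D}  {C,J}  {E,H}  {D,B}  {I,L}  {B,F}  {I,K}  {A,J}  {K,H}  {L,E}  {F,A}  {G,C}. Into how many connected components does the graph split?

2

Starting from E we can reach E, H, I, K, L. That is one component of size 5.
Starting from A we can reach A, B, C, D, F, G, J. That is one component of size 7.
Total: 2 components.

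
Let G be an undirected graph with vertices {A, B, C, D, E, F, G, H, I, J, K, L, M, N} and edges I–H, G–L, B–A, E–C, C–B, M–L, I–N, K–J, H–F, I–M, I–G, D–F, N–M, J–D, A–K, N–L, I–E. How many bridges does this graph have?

The edges on the cycle I-G-L-M-I are not bridges since each lies on that cycle.
Every edge lies on some cycle, so there are no bridges.

0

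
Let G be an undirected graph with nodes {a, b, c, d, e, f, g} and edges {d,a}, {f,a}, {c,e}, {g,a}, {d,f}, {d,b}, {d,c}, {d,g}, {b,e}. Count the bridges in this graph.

0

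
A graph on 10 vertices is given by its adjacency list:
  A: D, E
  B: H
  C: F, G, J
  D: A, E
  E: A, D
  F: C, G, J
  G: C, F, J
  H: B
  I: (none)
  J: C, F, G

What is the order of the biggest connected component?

4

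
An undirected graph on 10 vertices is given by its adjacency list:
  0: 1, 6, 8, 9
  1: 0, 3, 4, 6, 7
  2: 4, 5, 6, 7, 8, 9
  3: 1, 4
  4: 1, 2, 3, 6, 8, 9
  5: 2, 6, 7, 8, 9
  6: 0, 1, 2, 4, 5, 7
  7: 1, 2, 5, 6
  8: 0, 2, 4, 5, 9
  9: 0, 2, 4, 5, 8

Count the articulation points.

Removing 8, for instance, still leaves 1 component. No single vertex removal increases the component count — the graph has no articulation points.

0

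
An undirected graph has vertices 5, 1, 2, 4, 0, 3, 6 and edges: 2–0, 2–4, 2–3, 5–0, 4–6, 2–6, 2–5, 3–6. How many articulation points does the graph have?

Removing 2 increases the component count from 2 to 3, so 2 is a cut vertex.
By contrast removing 3 leaves 2 components; it is not a cut vertex. No other vertex is a cut vertex either.

1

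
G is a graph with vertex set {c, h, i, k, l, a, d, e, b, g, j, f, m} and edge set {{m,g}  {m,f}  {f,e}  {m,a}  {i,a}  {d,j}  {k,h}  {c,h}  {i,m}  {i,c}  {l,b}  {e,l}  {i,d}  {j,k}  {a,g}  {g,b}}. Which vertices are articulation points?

i

Removing i increases the component count from 1 to 2, so i is a cut vertex.
By contrast removing m leaves 1 component; it is not a cut vertex. No other vertex is a cut vertex either.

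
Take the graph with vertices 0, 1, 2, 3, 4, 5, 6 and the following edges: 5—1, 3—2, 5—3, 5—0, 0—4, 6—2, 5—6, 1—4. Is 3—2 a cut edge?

After removing 3—2, the path 3-5-6-2 still connects them, so the edge is not a bridge.

No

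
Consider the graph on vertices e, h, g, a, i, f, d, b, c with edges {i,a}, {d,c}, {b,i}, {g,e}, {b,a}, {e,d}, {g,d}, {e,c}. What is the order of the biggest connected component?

h is isolated — a component by itself.
f is isolated — a component by itself.
Starting from a we can reach a, b, i. That is one component of size 3.
Starting from c we can reach c, d, e, g. That is one component of size 4.
The largest has 4 vertices.

4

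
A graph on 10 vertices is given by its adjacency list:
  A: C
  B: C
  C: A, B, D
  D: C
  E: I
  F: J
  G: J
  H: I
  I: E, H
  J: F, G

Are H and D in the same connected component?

The component containing H is {E, H, I}, and D is not in it.

No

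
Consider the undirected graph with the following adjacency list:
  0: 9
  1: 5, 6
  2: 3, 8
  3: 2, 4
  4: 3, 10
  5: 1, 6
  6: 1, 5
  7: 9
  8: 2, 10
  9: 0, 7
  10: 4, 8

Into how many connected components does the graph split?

3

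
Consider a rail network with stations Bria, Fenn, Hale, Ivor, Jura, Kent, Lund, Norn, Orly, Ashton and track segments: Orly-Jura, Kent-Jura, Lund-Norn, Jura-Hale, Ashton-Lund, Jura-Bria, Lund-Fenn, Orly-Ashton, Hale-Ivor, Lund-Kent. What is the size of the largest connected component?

Starting from Bria we can reach Bria, Fenn, Hale, Ivor, Jura, Kent, Lund, Norn, Orly, Ashton. That is one component of size 10.
The largest has 10 vertices.

10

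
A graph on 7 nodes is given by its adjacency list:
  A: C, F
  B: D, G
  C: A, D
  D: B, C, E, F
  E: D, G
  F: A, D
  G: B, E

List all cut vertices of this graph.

Removing D increases the component count from 1 to 2, so D is a cut vertex.
By contrast removing E leaves 1 component; it is not a cut vertex. No other vertex is a cut vertex either.

D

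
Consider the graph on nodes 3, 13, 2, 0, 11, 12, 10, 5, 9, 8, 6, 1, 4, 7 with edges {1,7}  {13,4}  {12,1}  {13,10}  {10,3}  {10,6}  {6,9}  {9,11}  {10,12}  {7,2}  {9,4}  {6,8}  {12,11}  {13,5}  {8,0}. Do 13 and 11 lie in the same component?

From 13 we can reach 0, 1, 2, 3, 4, 5, 6, 7, 8, 9, 10, 11, 12, 13, which includes 11.

Yes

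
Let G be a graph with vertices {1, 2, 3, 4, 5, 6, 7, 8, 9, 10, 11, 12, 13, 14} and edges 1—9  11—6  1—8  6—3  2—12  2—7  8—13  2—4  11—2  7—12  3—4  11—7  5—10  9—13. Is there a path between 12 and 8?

The component containing 12 is {2, 3, 4, 6, 7, 11, 12}, and 8 is not in it.

No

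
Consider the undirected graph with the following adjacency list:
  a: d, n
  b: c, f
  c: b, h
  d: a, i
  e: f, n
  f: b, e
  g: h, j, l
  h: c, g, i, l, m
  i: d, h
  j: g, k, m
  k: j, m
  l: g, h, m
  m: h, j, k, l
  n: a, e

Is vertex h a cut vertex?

Yes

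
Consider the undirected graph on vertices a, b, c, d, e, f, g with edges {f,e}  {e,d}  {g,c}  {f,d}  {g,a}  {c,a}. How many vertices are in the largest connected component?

3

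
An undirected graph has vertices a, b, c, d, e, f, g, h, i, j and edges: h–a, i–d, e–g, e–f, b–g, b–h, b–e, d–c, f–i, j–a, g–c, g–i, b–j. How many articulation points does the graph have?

1

Removing b increases the component count from 1 to 2, so b is a cut vertex.
By contrast removing h leaves 1 component; it is not a cut vertex. No other vertex is a cut vertex either.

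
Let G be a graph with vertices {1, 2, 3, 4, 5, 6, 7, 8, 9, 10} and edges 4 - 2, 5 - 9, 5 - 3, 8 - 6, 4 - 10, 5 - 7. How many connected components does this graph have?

4

1 is isolated — a component by itself.
Starting from 6 we can reach 6, 8. That is one component of size 2.
Starting from 2 we can reach 2, 4, 10. That is one component of size 3.
Starting from 3 we can reach 3, 5, 7, 9. That is one component of size 4.
Total: 4 components.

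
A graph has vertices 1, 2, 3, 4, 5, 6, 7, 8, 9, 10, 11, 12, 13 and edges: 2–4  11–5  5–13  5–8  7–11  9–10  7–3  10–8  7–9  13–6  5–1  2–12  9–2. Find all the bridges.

The edges on the cycle 7-9-10-8-5-11-7 are not bridges since each lies on that cycle.
But removing 2–9 disconnects 2 from 9; removing 13–5 disconnects 13 from 5; removing 4–2 disconnects 4 from 2; removing 3–7 disconnects 3 from 7 — these are bridges.
In total 7 edges are bridges.

1-5, 12-2, 13-5, 13-6, 2-4, 2-9, 3-7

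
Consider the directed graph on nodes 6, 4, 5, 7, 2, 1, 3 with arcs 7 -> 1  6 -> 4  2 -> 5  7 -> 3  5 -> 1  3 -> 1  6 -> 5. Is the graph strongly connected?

No

There is no directed path from 6 to 3, so the graph is not strongly connected.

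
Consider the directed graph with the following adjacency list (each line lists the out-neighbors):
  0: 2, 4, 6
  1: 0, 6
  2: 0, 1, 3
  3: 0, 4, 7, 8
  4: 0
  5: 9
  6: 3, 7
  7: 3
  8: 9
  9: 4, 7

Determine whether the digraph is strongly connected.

There is no directed path from 1 to 5, so the graph is not strongly connected.

No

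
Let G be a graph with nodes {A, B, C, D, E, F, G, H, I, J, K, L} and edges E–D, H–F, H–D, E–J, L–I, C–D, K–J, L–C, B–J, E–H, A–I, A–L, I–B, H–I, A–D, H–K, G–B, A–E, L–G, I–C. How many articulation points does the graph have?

Removing H increases the component count from 1 to 2, so H is a cut vertex.
By contrast removing J leaves 1 component; it is not a cut vertex. No other vertex is a cut vertex either.

1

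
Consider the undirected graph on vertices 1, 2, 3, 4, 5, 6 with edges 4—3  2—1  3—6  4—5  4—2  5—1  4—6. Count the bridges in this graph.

0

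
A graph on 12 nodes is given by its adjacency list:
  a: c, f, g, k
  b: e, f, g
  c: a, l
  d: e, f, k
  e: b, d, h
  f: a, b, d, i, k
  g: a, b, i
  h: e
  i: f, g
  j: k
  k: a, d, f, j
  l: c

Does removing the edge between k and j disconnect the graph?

Removing k-j leaves no path between k and j: the component count goes from 1 to 2. So it is a bridge.

Yes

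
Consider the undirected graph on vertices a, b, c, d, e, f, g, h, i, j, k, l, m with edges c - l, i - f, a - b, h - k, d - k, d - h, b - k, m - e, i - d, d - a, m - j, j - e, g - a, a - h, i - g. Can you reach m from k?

The component containing k is {a, b, d, f, g, h, i, k}, and m is not in it.

No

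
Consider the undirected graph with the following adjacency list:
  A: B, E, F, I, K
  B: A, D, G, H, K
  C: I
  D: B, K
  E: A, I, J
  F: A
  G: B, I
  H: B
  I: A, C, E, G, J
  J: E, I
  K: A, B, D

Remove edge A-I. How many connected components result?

1

A and I are still connected via A-E-I, so the component count stays at 1.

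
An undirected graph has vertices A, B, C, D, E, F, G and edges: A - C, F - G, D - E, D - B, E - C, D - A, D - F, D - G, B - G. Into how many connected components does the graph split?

Starting from A we can reach A, B, C, D, E, F, G. That is one component of size 7.
Total: 1 component.

1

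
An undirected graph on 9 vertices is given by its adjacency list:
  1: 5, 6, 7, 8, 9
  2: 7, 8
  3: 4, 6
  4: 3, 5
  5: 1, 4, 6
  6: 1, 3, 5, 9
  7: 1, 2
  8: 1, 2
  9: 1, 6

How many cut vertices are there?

Removing 1 increases the component count from 1 to 2, so 1 is a cut vertex.
By contrast removing 7 leaves 1 component; it is not a cut vertex. No other vertex is a cut vertex either.

1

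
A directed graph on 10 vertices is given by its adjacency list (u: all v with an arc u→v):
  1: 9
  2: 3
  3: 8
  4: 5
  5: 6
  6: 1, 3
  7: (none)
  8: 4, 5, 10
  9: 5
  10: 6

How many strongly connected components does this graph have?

3

{1, 3, 4, 5, 6, 8, 9, 10} are all mutually reachable — one SCC of size 8.
{2} is an SCC by itself.
{7} is an SCC by itself.
That gives 3 strongly connected components.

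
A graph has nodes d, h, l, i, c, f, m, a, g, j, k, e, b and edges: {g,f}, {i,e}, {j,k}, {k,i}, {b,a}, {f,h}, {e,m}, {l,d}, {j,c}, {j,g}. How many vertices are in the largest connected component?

Starting from d we can reach d, l. That is one component of size 2.
Starting from a we can reach a, b. That is one component of size 2.
Starting from c we can reach c, e, f, g, h, i, j, k, m. That is one component of size 9.
The largest has 9 vertices.

9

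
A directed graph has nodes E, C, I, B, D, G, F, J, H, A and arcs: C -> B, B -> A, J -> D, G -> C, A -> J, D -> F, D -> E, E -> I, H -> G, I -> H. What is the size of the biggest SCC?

{A, B, C, D, E, G, H, I, J} are all mutually reachable — one SCC of size 9.
{F} is an SCC by itself.
The largest has 9 vertices.

9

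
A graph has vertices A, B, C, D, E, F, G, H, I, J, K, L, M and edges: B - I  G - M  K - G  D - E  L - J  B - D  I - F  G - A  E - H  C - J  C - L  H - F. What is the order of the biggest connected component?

6

Starting from C we can reach C, J, L. That is one component of size 3.
Starting from A we can reach A, G, K, M. That is one component of size 4.
Starting from B we can reach B, D, E, F, H, I. That is one component of size 6.
The largest has 6 vertices.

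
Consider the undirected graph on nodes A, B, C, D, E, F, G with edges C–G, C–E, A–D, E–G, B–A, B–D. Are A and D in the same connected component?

Yes

From A we can reach A, B, D, which includes D.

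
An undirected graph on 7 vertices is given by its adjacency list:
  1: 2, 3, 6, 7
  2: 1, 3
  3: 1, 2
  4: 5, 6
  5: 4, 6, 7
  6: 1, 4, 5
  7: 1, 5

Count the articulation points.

Removing 1 increases the component count from 1 to 2, so 1 is a cut vertex.
By contrast removing 3 leaves 1 component; it is not a cut vertex. No other vertex is a cut vertex either.

1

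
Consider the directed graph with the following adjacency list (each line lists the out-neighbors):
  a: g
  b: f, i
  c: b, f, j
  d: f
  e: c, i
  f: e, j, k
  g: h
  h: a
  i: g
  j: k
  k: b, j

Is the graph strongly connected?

There is no directed path from i to d, so the graph is not strongly connected.

No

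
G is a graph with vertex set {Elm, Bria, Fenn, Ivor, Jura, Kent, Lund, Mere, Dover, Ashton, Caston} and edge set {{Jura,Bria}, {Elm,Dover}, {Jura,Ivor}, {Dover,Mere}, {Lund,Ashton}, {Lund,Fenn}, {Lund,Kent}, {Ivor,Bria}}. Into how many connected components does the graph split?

4

Caston is isolated — a component by itself.
Starting from Bria we can reach Bria, Ivor, Jura. That is one component of size 3.
Starting from Elm we can reach Elm, Mere, Dover. That is one component of size 3.
Starting from Fenn we can reach Fenn, Kent, Lund, Ashton. That is one component of size 4.
Total: 4 components.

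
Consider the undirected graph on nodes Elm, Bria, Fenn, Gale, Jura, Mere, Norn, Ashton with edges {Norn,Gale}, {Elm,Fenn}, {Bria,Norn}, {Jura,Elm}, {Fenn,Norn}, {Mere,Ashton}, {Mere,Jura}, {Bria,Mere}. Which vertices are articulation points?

Mere, Norn

Removing Mere increases the component count from 1 to 2, so Mere is a cut vertex.
Removing Norn increases the component count from 1 to 2, so Norn is a cut vertex.
By contrast removing Fenn leaves 1 component; it is not a cut vertex. No other vertex is a cut vertex either.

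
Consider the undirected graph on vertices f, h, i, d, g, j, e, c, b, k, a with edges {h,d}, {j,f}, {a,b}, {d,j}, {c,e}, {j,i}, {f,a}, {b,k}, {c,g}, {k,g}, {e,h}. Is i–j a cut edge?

Yes

Removing i–j leaves no path between i and j: the component count goes from 1 to 2. So it is a bridge.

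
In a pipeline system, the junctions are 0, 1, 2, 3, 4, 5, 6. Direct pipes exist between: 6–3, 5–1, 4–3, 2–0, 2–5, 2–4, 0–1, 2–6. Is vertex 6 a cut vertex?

Deleting 6 leaves 1 component (was 1) (its neighbors 2, 3 remain connected to each other), so 6 is not a cut vertex.

No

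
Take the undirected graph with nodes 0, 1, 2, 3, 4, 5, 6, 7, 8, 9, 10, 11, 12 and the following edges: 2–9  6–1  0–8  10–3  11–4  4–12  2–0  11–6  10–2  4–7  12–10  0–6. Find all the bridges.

The edges on the cycle 11-4-12-10-2-0-6-11 are not bridges since each lies on that cycle.
But removing 4–7 disconnects 4 from 7; removing 3–10 disconnects 3 from 10; removing 9–2 disconnects 9 from 2; removing 1–6 disconnects 1 from 6 — these are bridges.
In total 5 edges are bridges.

0-8, 1-6, 10-3, 2-9, 4-7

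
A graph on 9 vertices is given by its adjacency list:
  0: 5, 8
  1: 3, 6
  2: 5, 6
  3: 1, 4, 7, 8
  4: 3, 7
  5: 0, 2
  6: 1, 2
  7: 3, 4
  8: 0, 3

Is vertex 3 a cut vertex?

Yes

Deleting 3 raises the number of components from 1 to 2, so 3 is a cut vertex.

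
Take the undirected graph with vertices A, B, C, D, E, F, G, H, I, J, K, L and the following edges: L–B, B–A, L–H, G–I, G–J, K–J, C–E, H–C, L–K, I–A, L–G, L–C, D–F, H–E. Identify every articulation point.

Removing L increases the component count from 2 to 3, so L is a cut vertex.
By contrast removing I leaves 2 components; it is not a cut vertex. No other vertex is a cut vertex either.

L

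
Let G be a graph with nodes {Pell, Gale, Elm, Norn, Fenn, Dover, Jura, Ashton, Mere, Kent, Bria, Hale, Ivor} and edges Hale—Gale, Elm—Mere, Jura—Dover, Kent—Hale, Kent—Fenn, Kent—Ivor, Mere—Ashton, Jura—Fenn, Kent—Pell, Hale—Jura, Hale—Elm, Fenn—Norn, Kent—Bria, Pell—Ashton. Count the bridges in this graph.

5

The edges on the cycle Kent-Hale-Elm-Mere-Ashton-Pell-Kent are not bridges since each lies on that cycle.
But removing Fenn—Norn disconnects Fenn from Norn; removing Dover—Jura disconnects Dover from Jura; removing Hale—Gale disconnects Hale from Gale; removing Kent—Bria disconnects Kent from Bria — these are bridges.
In total 5 edges are bridges.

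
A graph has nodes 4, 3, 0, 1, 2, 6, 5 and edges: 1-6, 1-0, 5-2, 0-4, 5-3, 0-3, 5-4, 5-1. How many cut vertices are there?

2

Removing 1 increases the component count from 1 to 2, so 1 is a cut vertex.
Removing 5 increases the component count from 1 to 2, so 5 is a cut vertex.
By contrast removing 6 leaves 1 component; it is not a cut vertex. No other vertex is a cut vertex either.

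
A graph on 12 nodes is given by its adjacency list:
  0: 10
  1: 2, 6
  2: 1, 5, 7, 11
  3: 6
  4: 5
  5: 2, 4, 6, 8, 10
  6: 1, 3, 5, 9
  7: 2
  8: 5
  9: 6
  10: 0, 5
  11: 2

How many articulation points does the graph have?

Removing 2 increases the component count from 1 to 3, so 2 is a cut vertex.
Removing 5 increases the component count from 1 to 4, so 5 is a cut vertex.
Removing 6 increases the component count from 1 to 3, so 6 is a cut vertex.
Likewise 10 is a cut vertex.
By contrast removing 4 leaves 1 component; it is not a cut vertex. No other vertex is a cut vertex either.

4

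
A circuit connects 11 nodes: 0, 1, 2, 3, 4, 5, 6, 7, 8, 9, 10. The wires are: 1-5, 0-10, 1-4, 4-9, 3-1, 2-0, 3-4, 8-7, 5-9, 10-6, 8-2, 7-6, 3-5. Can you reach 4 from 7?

The component containing 7 is {0, 2, 6, 7, 8, 10}, and 4 is not in it.

No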